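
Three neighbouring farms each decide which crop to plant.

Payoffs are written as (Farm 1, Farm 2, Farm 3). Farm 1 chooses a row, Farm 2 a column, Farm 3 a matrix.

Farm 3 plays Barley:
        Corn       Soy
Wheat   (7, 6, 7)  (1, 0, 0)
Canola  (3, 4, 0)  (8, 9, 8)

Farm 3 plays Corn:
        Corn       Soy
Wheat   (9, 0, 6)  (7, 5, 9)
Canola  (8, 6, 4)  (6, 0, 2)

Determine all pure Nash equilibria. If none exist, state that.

The pure Nash equilibria are (Wheat, Corn, Barley), (Wheat, Soy, Corn), (Canola, Soy, Barley).

For each strategy profile, look for a profitable unilateral deviation.
(Wheat, Corn, Barley): Farm 1 gets 7, best alternative 3; Farm 2 gets 6, best alternative 0; Farm 3 gets 7, best alternative 6. No profitable deviation — NE.
(Wheat, Corn, Corn): Farm 2 can switch to Soy (0 → 5). Not NE.
(Wheat, Soy, Barley): Farm 1 can switch to Canola (1 → 8). Not NE.
(Wheat, Soy, Corn): Farm 1 gets 7, best alternative 6; Farm 2 gets 5, best alternative 0; Farm 3 gets 9, best alternative 0. No profitable deviation — NE.
(Canola, Corn, Barley): Farm 1 can switch to Wheat (3 → 7). Not NE.
(Canola, Corn, Corn): Farm 1 can switch to Wheat (8 → 9). Not NE.
(Canola, Soy, Barley): Farm 1 gets 8, best alternative 1; Farm 2 gets 9, best alternative 4; Farm 3 gets 8, best alternative 2. No profitable deviation — NE.
(Canola, Soy, Corn): Farm 1 can switch to Wheat (6 → 7). Not NE.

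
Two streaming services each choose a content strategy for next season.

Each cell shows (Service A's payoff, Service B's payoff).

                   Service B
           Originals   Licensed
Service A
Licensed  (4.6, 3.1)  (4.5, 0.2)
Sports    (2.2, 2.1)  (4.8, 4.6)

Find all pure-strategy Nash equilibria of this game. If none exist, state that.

For each strategy profile, look for a profitable unilateral deviation.
(Licensed, Originals): Service A gets 4.6, best alternative 2.2; Service B gets 3.1, best alternative 0.2. No profitable deviation — NE.
(Licensed, Licensed): Service A can switch to Sports (4.5 → 4.8). Not NE.
(Sports, Originals): Service A can switch to Licensed (2.2 → 4.6). Not NE.
(Sports, Licensed): Service A gets 4.8, best alternative 4.5; Service B gets 4.6, best alternative 2.1. No profitable deviation — NE.

The pure Nash equilibria are (Licensed, Originals) and (Sports, Licensed).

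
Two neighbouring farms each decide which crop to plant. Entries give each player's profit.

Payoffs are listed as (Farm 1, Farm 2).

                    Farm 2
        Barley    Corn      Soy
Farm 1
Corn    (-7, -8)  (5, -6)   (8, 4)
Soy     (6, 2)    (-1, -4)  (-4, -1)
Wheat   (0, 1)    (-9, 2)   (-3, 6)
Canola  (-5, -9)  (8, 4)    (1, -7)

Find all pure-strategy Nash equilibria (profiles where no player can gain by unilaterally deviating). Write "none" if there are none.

(Corn, Barley): Farm 1 can switch to Soy (-7 → 6). Not NE.
(Corn, Corn): Farm 1 can switch to Canola (5 → 8). Not NE.
(Corn, Soy): Farm 1 gets 8, best alternative 1; Farm 2 gets 4, best alternative -6. No profitable deviation — NE.
(Soy, Barley): Farm 1 gets 6, best alternative 0; Farm 2 gets 2, best alternative -1. No profitable deviation — NE.
(Soy, Corn): Farm 1 can switch to Corn (-1 → 5). Not NE.
(Soy, Soy): Farm 1 can switch to Corn (-4 → 8). Not NE.
(Wheat, Barley): Farm 1 can switch to Soy (0 → 6). Not NE.
(Wheat, Corn): Farm 1 can switch to Corn (-9 → 5). Not NE.
(Canola, Corn): Farm 1 gets 8, best alternative 5; Farm 2 gets 4, best alternative -7. No profitable deviation — NE.
(The remaining 3 profiles each have a profitable deviation by the same check.)

Pure-strategy Nash equilibria: (Corn, Soy); (Soy, Barley); (Canola, Corn)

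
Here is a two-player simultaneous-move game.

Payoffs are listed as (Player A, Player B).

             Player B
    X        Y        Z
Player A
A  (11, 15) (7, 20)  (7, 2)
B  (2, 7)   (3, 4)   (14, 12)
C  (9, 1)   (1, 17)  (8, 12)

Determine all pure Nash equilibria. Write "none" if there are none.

For each player, find the best response to each opponent profile; mutual best responses are the pure NE.
Player A against X: payoffs 11, 2, 9 → best response A.
Player A against Y: payoffs 7, 3, 1 → best response A.
Player A against Z: payoffs 7, 14, 8 → best response B.
Player B against A: payoffs 15, 20, 2 → best response Y.
Player B against B: payoffs 7, 4, 12 → best response Z.
Player B against C: payoffs 1, 17, 12 → best response Y.
Mutual best responses: (A, Y); (B, Z).

Pure-strategy Nash equilibria: (A, Y); (B, Z)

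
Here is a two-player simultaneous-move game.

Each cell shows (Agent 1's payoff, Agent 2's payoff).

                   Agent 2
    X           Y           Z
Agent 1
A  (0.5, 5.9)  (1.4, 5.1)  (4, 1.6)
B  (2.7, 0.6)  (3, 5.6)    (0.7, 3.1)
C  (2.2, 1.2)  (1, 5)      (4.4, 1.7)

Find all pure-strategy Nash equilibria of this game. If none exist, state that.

(B, Y)

(A, X): Agent 1 can switch to B (0.5 → 2.7). Not NE.
(A, Y): Agent 1 can switch to B (1.4 → 3). Not NE.
(A, Z): Agent 1 can switch to C (4 → 4.4). Not NE.
(B, X): Agent 2 can switch to Y (0.6 → 5.6). Not NE.
(B, Y): Agent 1 gets 3, best alternative 1.4; Agent 2 gets 5.6, best alternative 3.1. No profitable deviation — NE.
(B, Z): Agent 1 can switch to A (0.7 → 4). Not NE.
(C, X): Agent 1 can switch to B (2.2 → 2.7). Not NE.
(C, Y): Agent 1 can switch to A (1 → 1.4). Not NE.
(C, Z): Agent 2 can switch to Y (1.7 → 5). Not NE.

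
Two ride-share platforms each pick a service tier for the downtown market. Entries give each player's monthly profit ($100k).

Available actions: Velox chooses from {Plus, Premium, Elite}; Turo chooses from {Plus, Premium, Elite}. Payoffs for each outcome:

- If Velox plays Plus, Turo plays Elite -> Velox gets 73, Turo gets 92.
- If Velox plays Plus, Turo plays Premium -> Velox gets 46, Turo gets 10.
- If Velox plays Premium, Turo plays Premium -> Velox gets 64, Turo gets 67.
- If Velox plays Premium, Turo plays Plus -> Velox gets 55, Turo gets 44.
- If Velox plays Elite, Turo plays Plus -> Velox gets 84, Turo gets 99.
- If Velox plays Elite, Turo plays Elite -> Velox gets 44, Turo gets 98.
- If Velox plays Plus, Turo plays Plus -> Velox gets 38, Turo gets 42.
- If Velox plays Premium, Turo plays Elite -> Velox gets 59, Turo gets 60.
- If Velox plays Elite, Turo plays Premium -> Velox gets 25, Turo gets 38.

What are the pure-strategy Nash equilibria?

Velox against Plus: payoffs 38, 55, 84 → best response Elite.
Velox against Premium: payoffs 46, 64, 25 → best response Premium.
Velox against Elite: payoffs 73, 59, 44 → best response Plus.
Turo against Plus: payoffs 42, 10, 92 → best response Elite.
Turo against Premium: payoffs 44, 67, 60 → best response Premium.
Turo against Elite: payoffs 99, 38, 98 → best response Plus.
Mutual best responses: (Plus, Elite); (Premium, Premium); (Elite, Plus).

(Plus, Elite), (Premium, Premium), (Elite, Plus)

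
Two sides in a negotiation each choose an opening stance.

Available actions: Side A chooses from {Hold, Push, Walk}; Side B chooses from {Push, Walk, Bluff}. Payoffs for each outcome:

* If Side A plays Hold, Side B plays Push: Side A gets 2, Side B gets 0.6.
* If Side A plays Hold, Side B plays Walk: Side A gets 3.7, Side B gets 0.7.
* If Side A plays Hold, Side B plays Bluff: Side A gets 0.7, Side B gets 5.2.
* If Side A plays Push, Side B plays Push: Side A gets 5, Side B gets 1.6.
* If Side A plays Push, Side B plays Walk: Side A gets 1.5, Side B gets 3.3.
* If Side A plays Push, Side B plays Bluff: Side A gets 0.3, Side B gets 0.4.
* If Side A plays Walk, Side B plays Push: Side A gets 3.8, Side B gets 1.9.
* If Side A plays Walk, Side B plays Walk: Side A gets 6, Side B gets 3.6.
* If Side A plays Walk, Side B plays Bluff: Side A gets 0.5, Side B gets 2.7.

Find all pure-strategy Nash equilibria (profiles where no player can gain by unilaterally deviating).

Pure-strategy Nash equilibria: (Hold, Bluff); (Walk, Walk)

Mark each player's best response to every combination of opponents' strategies; a profile where every player is best-responding is a pure Nash equilibrium.
Side A against Push: payoffs 2, 5, 3.8 → best response Push.
Side A against Walk: payoffs 3.7, 1.5, 6 → best response Walk.
Side A against Bluff: payoffs 0.7, 0.3, 0.5 → best response Hold.
Side B against Hold: payoffs 0.6, 0.7, 5.2 → best response Bluff.
Side B against Push: payoffs 1.6, 3.3, 0.4 → best response Walk.
Side B against Walk: payoffs 1.9, 3.6, 2.7 → best response Walk.
Mutual best responses: (Hold, Bluff); (Walk, Walk).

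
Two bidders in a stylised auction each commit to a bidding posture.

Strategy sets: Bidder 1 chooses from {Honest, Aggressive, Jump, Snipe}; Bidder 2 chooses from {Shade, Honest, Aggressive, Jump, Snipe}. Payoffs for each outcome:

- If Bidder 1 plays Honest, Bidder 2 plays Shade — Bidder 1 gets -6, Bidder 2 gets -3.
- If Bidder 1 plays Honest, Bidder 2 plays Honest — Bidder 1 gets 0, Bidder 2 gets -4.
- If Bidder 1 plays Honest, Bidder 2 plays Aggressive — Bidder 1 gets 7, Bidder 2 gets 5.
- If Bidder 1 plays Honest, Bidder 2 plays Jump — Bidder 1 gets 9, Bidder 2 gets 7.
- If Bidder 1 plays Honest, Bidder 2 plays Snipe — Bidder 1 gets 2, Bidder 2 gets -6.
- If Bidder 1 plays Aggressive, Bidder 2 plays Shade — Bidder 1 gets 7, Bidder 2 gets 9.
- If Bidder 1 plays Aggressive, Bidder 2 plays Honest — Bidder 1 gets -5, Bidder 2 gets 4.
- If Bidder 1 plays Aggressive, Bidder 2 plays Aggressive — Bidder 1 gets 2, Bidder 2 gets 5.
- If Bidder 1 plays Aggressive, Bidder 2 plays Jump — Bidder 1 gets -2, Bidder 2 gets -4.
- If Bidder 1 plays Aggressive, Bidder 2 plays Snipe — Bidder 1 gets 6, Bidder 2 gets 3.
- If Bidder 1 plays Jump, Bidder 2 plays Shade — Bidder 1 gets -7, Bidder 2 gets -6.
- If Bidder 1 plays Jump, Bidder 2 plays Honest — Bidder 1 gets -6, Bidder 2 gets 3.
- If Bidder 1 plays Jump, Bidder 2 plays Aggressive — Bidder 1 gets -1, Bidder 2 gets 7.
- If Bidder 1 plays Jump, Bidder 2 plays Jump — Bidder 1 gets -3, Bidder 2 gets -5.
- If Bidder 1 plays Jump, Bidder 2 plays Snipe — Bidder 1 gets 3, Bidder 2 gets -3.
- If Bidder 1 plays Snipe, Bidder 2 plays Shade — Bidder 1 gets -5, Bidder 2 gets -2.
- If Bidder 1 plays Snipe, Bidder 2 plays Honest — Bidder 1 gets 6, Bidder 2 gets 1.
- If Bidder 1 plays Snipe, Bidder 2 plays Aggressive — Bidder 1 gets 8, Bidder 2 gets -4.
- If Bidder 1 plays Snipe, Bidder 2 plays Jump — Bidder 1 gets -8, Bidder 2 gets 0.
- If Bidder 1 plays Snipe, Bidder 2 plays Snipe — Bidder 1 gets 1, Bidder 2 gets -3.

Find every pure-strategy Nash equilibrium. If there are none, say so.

(Honest, Shade): Bidder 1 can switch to Aggressive (-6 → 7). Not NE.
(Honest, Honest): Bidder 1 can switch to Snipe (0 → 6). Not NE.
(Honest, Aggressive): Bidder 1 can switch to Snipe (7 → 8). Not NE.
(Honest, Jump): Bidder 1 gets 9, best alternative -2; Bidder 2 gets 7, best alternative 5. No profitable deviation — NE.
(Honest, Snipe): Bidder 1 can switch to Aggressive (2 → 6). Not NE.
(Aggressive, Shade): Bidder 1 gets 7, best alternative -5; Bidder 2 gets 9, best alternative 5. No profitable deviation — NE.
(Aggressive, Honest): Bidder 1 can switch to Honest (-5 → 0). Not NE.
(Aggressive, Aggressive): Bidder 1 can switch to Honest (2 → 7). Not NE.
(Snipe, Honest): Bidder 1 gets 6, best alternative 0; Bidder 2 gets 1, best alternative 0. No profitable deviation — NE.
(The remaining 11 profiles each have a profitable deviation by the same check.)

Pure-strategy Nash equilibria: (Honest, Jump), (Aggressive, Shade), (Snipe, Honest)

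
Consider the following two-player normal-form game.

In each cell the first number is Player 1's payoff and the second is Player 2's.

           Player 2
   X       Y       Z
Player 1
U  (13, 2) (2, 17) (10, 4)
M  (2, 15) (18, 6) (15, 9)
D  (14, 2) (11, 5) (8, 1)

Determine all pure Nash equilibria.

There is no pure-strategy Nash equilibrium.

(U, X): Player 1 can switch to D (13 → 14). Not NE.
(U, Y): Player 1 can switch to M (2 → 18). Not NE.
(U, Z): Player 1 can switch to M (10 → 15). Not NE.
(M, X): Player 1 can switch to U (2 → 13). Not NE.
(M, Y): Player 2 can switch to X (6 → 15). Not NE.
(M, Z): Player 2 can switch to X (9 → 15). Not NE.
(The remaining 3 profiles each have a profitable deviation by the same check.)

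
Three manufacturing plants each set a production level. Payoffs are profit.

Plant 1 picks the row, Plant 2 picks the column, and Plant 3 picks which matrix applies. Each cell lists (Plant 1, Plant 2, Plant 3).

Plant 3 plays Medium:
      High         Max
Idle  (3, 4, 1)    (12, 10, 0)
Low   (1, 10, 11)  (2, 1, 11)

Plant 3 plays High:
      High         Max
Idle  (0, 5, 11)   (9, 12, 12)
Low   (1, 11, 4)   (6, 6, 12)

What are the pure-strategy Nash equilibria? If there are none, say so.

Plant 1 against (High, Medium): payoffs 3, 1 → best response Idle.
Plant 1 against (High, High): payoffs 0, 1 → best response Low.
Plant 1 against (Max, Medium): payoffs 12, 2 → best response Idle.
Plant 1 against (Max, High): payoffs 9, 6 → best response Idle.
Plant 2 against (Idle, Medium): payoffs 4, 10 → best response Max.
Plant 2 against (Idle, High): payoffs 5, 12 → best response Max.
Plant 2 against (Low, Medium): payoffs 10, 1 → best response High.
Plant 2 against (Low, High): payoffs 11, 6 → best response High.
Plant 3 against (Idle, High): payoffs 1, 11 → best response High.
Plant 3 against (Idle, Max): payoffs 0, 12 → best response High.
Plant 3 against (Low, High): payoffs 11, 4 → best response Medium.
Plant 3 against (Low, Max): payoffs 11, 12 → best response High.
Mutual best responses: (Idle, Max, High).

Pure NE: (Idle, Max, High)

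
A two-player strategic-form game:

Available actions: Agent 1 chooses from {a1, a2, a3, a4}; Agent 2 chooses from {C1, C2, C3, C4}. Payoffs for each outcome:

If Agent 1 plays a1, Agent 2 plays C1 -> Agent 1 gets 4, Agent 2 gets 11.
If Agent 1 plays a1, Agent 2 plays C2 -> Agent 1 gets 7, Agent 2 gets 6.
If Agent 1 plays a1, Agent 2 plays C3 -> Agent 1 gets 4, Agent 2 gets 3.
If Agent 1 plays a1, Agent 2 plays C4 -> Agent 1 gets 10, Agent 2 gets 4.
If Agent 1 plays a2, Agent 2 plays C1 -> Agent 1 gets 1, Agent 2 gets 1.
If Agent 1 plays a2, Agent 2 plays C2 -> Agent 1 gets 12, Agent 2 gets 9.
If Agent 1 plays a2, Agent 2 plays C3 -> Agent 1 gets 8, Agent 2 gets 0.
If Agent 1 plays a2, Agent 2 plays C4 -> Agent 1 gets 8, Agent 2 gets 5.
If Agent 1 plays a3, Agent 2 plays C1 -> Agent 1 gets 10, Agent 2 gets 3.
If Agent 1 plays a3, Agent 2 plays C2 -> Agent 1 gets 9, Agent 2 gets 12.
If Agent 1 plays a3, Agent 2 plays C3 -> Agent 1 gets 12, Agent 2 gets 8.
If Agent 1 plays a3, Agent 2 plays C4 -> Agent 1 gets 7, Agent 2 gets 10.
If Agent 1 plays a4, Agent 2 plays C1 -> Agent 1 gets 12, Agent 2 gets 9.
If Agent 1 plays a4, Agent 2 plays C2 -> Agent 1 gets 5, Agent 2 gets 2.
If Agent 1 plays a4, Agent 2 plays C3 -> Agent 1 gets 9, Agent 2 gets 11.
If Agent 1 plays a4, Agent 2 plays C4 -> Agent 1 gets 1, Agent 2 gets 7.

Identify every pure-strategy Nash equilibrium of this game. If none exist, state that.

Check each profile: it is a Nash equilibrium iff no player can strictly gain by switching unilaterally.
(a1, C1): Agent 1 can switch to a3 (4 → 10). Not NE.
(a1, C2): Agent 1 can switch to a2 (7 → 12). Not NE.
(a1, C3): Agent 1 can switch to a2 (4 → 8). Not NE.
(a1, C4): Agent 2 can switch to C1 (4 → 11). Not NE.
(a2, C1): Agent 1 can switch to a1 (1 → 4). Not NE.
(a2, C2): Agent 1 gets 12, best alternative 9; Agent 2 gets 9, best alternative 5. No profitable deviation — NE.
(a2, C3): Agent 1 can switch to a3 (8 → 12). Not NE.
(a2, C4): Agent 1 can switch to a1 (8 → 10). Not NE.
(a3, C1): Agent 1 can switch to a4 (10 → 12). Not NE.
(a3, C2): Agent 1 can switch to a2 (9 → 12). Not NE.
(a3, C3): Agent 2 can switch to C2 (8 → 12). Not NE.
(a3, C4): Agent 1 can switch to a1 (7 → 10). Not NE.
(a4, C1): Agent 2 can switch to C3 (9 → 11). Not NE.
(The remaining 3 profiles each have a profitable deviation by the same check.)

Pure NE: (a2, C2)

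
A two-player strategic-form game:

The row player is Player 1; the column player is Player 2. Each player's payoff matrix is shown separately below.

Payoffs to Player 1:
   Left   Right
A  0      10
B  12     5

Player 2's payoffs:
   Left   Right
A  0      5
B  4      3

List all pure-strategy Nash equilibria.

The pure Nash equilibria are (A, Right); (B, Left).

Player 1 against Left: payoffs 0, 12 → best response B.
Player 1 against Right: payoffs 10, 5 → best response A.
Player 2 against A: payoffs 0, 5 → best response Right.
Player 2 against B: payoffs 4, 3 → best response Left.
Mutual best responses: (A, Right); (B, Left).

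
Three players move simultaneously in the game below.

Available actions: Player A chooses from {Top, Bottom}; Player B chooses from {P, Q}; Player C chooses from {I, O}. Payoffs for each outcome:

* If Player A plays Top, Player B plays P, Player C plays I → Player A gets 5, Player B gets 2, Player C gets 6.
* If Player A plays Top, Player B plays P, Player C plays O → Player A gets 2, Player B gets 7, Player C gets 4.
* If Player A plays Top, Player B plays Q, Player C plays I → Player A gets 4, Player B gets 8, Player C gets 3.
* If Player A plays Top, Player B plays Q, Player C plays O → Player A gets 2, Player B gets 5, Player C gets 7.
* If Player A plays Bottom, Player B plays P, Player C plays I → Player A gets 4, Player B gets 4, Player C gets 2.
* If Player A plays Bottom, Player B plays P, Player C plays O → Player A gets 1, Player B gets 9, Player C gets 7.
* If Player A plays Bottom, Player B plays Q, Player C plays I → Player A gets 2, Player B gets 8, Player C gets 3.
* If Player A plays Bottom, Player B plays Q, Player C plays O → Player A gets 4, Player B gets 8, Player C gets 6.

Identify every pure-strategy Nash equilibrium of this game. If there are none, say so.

There is no pure-strategy Nash equilibrium.

(Top, P, I): Player B can switch to Q (2 → 8). Not NE.
(Top, P, O): Player C can switch to I (4 → 6). Not NE.
(Top, Q, I): Player C can switch to O (3 → 7). Not NE.
(Top, Q, O): Player A can switch to Bottom (2 → 4). Not NE.
(Bottom, P, I): Player A can switch to Top (4 → 5). Not NE.
(Bottom, P, O): Player A can switch to Top (1 → 2). Not NE.
(The remaining 2 profiles each have a profitable deviation by the same check.)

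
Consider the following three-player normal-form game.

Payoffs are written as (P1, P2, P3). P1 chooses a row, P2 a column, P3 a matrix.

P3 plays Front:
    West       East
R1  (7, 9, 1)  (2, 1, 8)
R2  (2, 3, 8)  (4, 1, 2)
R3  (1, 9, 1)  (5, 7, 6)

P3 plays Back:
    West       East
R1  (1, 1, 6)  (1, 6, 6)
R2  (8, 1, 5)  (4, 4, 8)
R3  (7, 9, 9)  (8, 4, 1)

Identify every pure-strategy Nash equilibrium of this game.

Mark each player's best response to every combination of opponents' strategies; a profile where every player is best-responding is a pure Nash equilibrium.
P1 against (West, Front): payoffs 7, 2, 1 → best response R1.
P1 against (West, Back): payoffs 1, 8, 7 → best response R2.
P1 against (East, Front): payoffs 2, 4, 5 → best response R3.
P1 against (East, Back): payoffs 1, 4, 8 → best response R3.
P2 against (R1, Front): payoffs 9, 1 → best response West.
P2 against (R1, Back): payoffs 1, 6 → best response East.
P2 against (R2, Front): payoffs 3, 1 → best response West.
P2 against (R2, Back): payoffs 1, 4 → best response East.
P2 against (R3, Front): payoffs 9, 7 → best response West.
P2 against (R3, Back): payoffs 9, 4 → best response West.
P3 against (R1, West): payoffs 1, 6 → best response Back.
P3 against (R1, East): payoffs 8, 6 → best response Front.
P3 against (R2, West): payoffs 8, 5 → best response Front.
P3 against (R2, East): payoffs 2, 8 → best response Back.
P3 against (R3, West): payoffs 1, 9 → best response Back.
P3 against (R3, East): payoffs 6, 1 → best response Front.
No profile is a mutual best response for all players.

There is no pure-strategy Nash equilibrium.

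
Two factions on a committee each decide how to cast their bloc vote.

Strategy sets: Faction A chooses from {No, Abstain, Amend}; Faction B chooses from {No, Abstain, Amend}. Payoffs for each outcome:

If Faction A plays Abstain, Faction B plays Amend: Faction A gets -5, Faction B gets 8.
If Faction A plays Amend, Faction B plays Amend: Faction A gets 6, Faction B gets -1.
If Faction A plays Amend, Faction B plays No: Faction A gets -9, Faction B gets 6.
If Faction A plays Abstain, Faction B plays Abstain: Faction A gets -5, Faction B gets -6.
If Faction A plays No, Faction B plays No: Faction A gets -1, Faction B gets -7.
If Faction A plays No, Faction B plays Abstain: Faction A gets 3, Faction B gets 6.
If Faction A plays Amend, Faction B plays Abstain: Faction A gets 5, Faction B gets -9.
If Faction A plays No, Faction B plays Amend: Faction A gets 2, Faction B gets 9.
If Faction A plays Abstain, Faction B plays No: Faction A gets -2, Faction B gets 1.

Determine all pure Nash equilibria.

Faction A against No: payoffs -1, -2, -9 → best response No.
Faction A against Abstain: payoffs 3, -5, 5 → best response Amend.
Faction A against Amend: payoffs 2, -5, 6 → best response Amend.
Faction B against No: payoffs -7, 6, 9 → best response Amend.
Faction B against Abstain: payoffs 1, -6, 8 → best response Amend.
Faction B against Amend: payoffs 6, -9, -1 → best response No.
No profile is a mutual best response for all players.

There is no pure-strategy Nash equilibrium.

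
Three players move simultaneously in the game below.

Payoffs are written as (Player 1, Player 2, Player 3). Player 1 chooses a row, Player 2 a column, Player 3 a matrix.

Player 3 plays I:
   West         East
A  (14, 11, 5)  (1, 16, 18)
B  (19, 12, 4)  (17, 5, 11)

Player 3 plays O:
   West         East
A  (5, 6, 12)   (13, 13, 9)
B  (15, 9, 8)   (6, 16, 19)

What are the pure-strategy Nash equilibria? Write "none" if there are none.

No pure-strategy Nash equilibrium.

(A, West, I): Player 1 can switch to B (14 → 19). Not NE.
(A, West, O): Player 1 can switch to B (5 → 15). Not NE.
(A, East, I): Player 1 can switch to B (1 → 17). Not NE.
(A, East, O): Player 3 can switch to I (9 → 18). Not NE.
(B, West, I): Player 3 can switch to O (4 → 8). Not NE.
(B, West, O): Player 2 can switch to East (9 → 16). Not NE.
(B, East, I): Player 2 can switch to West (5 → 12). Not NE.
(B, East, O): Player 1 can switch to A (6 → 13). Not NE.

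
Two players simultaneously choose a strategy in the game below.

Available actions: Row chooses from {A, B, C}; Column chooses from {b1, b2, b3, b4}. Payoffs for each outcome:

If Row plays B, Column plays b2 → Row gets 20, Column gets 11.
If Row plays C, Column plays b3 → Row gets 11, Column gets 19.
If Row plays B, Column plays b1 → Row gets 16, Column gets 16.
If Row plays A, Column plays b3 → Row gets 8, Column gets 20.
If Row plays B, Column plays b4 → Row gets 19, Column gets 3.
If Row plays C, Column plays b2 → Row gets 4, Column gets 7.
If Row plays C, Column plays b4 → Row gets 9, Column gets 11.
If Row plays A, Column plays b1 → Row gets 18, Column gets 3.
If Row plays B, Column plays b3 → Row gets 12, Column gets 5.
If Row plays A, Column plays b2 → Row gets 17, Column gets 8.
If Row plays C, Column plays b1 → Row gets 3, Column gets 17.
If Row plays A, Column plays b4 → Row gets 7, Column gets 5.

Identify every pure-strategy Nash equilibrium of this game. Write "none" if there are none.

Mark each player's best response to every combination of opponents' strategies; a profile where every player is best-responding is a pure Nash equilibrium.
Row against b1: payoffs 18, 16, 3 → best response A.
Row against b2: payoffs 17, 20, 4 → best response B.
Row against b3: payoffs 8, 12, 11 → best response B.
Row against b4: payoffs 7, 19, 9 → best response B.
Column against A: payoffs 3, 8, 20, 5 → best response b3.
Column against B: payoffs 16, 11, 5, 3 → best response b1.
Column against C: payoffs 17, 7, 19, 11 → best response b3.
No profile is a mutual best response for all players.

This game has no pure Nash equilibrium.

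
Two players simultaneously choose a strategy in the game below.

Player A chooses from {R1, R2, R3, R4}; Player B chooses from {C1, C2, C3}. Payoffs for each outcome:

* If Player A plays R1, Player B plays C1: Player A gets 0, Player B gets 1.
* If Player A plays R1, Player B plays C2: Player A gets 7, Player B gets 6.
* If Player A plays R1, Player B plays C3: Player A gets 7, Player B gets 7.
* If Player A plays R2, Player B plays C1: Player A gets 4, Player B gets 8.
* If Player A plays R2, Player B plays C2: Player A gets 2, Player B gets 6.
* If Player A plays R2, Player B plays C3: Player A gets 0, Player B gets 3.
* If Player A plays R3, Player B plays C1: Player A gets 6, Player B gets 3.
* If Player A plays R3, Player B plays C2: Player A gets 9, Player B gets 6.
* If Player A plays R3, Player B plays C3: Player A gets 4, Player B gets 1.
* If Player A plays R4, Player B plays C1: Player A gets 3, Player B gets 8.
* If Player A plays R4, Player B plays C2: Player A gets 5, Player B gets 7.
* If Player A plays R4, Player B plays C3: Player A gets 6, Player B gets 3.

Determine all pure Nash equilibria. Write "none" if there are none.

Pure-strategy Nash equilibria: (R1, C3); (R3, C2)

(R1, C1): Player A can switch to R2 (0 → 4). Not NE.
(R1, C2): Player A can switch to R3 (7 → 9). Not NE.
(R1, C3): Player A gets 7, best alternative 6; Player B gets 7, best alternative 6. No profitable deviation — NE.
(R2, C1): Player A can switch to R3 (4 → 6). Not NE.
(R2, C2): Player A can switch to R1 (2 → 7). Not NE.
(R2, C3): Player A can switch to R1 (0 → 7). Not NE.
(R3, C1): Player B can switch to C2 (3 → 6). Not NE.
(R3, C2): Player A gets 9, best alternative 7; Player B gets 6, best alternative 3. No profitable deviation — NE.
(The remaining 4 profiles each have a profitable deviation by the same check.)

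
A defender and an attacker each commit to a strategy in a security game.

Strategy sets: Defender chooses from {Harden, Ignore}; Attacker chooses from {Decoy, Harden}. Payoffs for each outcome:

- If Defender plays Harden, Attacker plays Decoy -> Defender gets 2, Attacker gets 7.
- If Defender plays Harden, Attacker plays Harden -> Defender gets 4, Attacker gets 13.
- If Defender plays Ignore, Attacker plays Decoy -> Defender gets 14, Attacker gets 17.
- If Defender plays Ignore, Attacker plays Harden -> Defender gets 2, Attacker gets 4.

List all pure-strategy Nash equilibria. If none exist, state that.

Defender against Decoy: payoffs 2, 14 → best response Ignore.
Defender against Harden: payoffs 4, 2 → best response Harden.
Attacker against Harden: payoffs 7, 13 → best response Harden.
Attacker against Ignore: payoffs 17, 4 → best response Decoy.
Mutual best responses: (Harden, Harden); (Ignore, Decoy).

The pure Nash equilibria are (Harden, Harden) and (Ignore, Decoy).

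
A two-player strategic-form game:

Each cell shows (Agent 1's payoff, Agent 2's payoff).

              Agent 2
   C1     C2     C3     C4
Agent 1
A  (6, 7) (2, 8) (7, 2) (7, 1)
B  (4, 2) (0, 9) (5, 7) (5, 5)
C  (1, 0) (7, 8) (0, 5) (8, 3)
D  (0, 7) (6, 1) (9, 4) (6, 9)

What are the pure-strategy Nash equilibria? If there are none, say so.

Pure NE: (C, C2)

(A, C1): Agent 2 can switch to C2 (7 → 8). Not NE.
(A, C2): Agent 1 can switch to C (2 → 7). Not NE.
(A, C3): Agent 1 can switch to D (7 → 9). Not NE.
(A, C4): Agent 1 can switch to C (7 → 8). Not NE.
(B, C1): Agent 1 can switch to A (4 → 6). Not NE.
(B, C2): Agent 1 can switch to A (0 → 2). Not NE.
(B, C3): Agent 1 can switch to A (5 → 7). Not NE.
(B, C4): Agent 1 can switch to A (5 → 7). Not NE.
(C, C1): Agent 1 can switch to A (1 → 6). Not NE.
(C, C2): Agent 1 gets 7, best alternative 6; Agent 2 gets 8, best alternative 5. No profitable deviation — NE.
(C, C3): Agent 1 can switch to A (0 → 7). Not NE.
(The remaining 5 profiles each have a profitable deviation by the same check.)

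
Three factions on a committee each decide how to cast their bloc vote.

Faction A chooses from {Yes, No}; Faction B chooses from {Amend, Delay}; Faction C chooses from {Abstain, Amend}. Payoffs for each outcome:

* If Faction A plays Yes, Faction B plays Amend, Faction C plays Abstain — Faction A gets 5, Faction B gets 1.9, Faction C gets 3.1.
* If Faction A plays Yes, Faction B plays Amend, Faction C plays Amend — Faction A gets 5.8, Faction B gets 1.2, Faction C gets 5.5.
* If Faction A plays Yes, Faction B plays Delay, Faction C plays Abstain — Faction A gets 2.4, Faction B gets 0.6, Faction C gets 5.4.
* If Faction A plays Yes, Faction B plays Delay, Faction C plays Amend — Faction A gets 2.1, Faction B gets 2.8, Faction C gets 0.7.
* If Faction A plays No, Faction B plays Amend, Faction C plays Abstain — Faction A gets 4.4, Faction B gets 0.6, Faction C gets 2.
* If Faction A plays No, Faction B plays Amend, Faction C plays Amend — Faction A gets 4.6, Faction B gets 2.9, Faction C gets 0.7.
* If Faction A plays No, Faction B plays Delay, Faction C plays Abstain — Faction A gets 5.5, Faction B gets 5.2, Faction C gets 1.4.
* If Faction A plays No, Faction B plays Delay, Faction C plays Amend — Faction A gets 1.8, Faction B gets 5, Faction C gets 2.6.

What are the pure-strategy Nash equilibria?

There is no pure-strategy Nash equilibrium.

Faction A against (Amend, Abstain): payoffs 5, 4.4 → best response Yes.
Faction A against (Amend, Amend): payoffs 5.8, 4.6 → best response Yes.
Faction A against (Delay, Abstain): payoffs 2.4, 5.5 → best response No.
Faction A against (Delay, Amend): payoffs 2.1, 1.8 → best response Yes.
Faction B against (Yes, Abstain): payoffs 1.9, 0.6 → best response Amend.
Faction B against (Yes, Amend): payoffs 1.2, 2.8 → best response Delay.
Faction B against (No, Abstain): payoffs 0.6, 5.2 → best response Delay.
Faction B against (No, Amend): payoffs 2.9, 5 → best response Delay.
Faction C against (Yes, Amend): payoffs 3.1, 5.5 → best response Amend.
Faction C against (Yes, Delay): payoffs 5.4, 0.7 → best response Abstain.
Faction C against (No, Amend): payoffs 2, 0.7 → best response Abstain.
Faction C against (No, Delay): payoffs 1.4, 2.6 → best response Amend.
No profile is a mutual best response for all players.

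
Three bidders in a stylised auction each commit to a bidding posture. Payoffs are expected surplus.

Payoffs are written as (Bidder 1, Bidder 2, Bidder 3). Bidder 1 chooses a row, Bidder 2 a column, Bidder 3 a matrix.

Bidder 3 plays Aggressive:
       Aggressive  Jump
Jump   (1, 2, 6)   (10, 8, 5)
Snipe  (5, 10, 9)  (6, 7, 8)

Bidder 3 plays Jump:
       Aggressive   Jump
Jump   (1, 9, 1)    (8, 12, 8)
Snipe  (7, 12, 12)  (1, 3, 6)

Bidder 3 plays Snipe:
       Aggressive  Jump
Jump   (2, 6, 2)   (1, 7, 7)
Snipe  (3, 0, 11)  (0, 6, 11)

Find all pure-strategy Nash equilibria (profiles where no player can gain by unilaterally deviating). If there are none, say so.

The pure Nash equilibria are (Jump, Jump, Jump); (Snipe, Aggressive, Jump).

(Jump, Aggressive, Aggressive): Bidder 1 can switch to Snipe (1 → 5). Not NE.
(Jump, Aggressive, Jump): Bidder 1 can switch to Snipe (1 → 7). Not NE.
(Jump, Aggressive, Snipe): Bidder 1 can switch to Snipe (2 → 3). Not NE.
(Jump, Jump, Aggressive): Bidder 3 can switch to Jump (5 → 8). Not NE.
(Jump, Jump, Jump): Bidder 1 gets 8, best alternative 1; Bidder 2 gets 12, best alternative 9; Bidder 3 gets 8, best alternative 7. No profitable deviation — NE.
(Jump, Jump, Snipe): Bidder 3 can switch to Jump (7 → 8). Not NE.
(Snipe, Aggressive, Aggressive): Bidder 3 can switch to Jump (9 → 12). Not NE.
(Snipe, Aggressive, Jump): Bidder 1 gets 7, best alternative 1; Bidder 2 gets 12, best alternative 3; Bidder 3 gets 12, best alternative 11. No profitable deviation — NE.
(The remaining 4 profiles each have a profitable deviation by the same check.)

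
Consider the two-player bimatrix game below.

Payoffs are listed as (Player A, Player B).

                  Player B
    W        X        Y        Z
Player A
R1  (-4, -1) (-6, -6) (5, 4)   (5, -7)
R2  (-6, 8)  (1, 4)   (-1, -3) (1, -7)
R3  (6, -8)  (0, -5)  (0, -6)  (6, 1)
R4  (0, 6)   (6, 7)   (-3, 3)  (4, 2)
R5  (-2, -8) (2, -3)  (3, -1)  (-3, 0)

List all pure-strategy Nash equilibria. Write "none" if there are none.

The pure Nash equilibria are (R1, Y), (R3, Z), (R4, X).

Player A against W: payoffs -4, -6, 6, 0, -2 → best response R3.
Player A against X: payoffs -6, 1, 0, 6, 2 → best response R4.
Player A against Y: payoffs 5, -1, 0, -3, 3 → best response R1.
Player A against Z: payoffs 5, 1, 6, 4, -3 → best response R3.
Player B against R1: payoffs -1, -6, 4, -7 → best response Y.
Player B against R2: payoffs 8, 4, -3, -7 → best response W.
Player B against R3: payoffs -8, -5, -6, 1 → best response Z.
Player B against R4: payoffs 6, 7, 3, 2 → best response X.
Player B against R5: payoffs -8, -3, -1, 0 → best response Z.
Mutual best responses: (R1, Y); (R3, Z); (R4, X).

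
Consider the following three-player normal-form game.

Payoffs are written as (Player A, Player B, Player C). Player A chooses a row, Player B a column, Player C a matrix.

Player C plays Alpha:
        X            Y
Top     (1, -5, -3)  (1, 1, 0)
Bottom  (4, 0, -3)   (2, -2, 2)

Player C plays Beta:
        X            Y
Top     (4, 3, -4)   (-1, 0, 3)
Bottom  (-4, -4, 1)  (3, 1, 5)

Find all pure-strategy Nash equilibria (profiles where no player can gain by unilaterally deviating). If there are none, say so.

For each strategy profile, look for a profitable unilateral deviation.
(Top, X, Alpha): Player A can switch to Bottom (1 → 4). Not NE.
(Top, X, Beta): Player C can switch to Alpha (-4 → -3). Not NE.
(Top, Y, Alpha): Player A can switch to Bottom (1 → 2). Not NE.
(Top, Y, Beta): Player A can switch to Bottom (-1 → 3). Not NE.
(Bottom, X, Alpha): Player C can switch to Beta (-3 → 1). Not NE.
(Bottom, X, Beta): Player A can switch to Top (-4 → 4). Not NE.
(Bottom, Y, Alpha): Player B can switch to X (-2 → 0). Not NE.
(Bottom, Y, Beta): Player A gets 3, best alternative -1; Player B gets 1, best alternative -4; Player C gets 5, best alternative 2. No profitable deviation — NE.

Pure NE: (Bottom, Y, Beta)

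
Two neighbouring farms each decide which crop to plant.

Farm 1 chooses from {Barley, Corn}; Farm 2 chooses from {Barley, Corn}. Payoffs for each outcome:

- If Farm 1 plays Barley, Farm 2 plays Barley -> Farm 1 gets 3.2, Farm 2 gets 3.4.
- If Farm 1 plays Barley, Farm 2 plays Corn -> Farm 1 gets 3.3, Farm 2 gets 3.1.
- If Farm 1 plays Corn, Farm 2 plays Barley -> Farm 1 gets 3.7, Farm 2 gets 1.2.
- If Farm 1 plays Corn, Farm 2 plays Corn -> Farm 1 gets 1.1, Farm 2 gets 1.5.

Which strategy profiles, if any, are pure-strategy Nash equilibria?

There is no pure-strategy Nash equilibrium.

For each player, find the best response to each opponent profile; mutual best responses are the pure NE.
Farm 1 against Barley: payoffs 3.2, 3.7 → best response Corn.
Farm 1 against Corn: payoffs 3.3, 1.1 → best response Barley.
Farm 2 against Barley: payoffs 3.4, 3.1 → best response Barley.
Farm 2 against Corn: payoffs 1.2, 1.5 → best response Corn.
No profile is a mutual best response for all players.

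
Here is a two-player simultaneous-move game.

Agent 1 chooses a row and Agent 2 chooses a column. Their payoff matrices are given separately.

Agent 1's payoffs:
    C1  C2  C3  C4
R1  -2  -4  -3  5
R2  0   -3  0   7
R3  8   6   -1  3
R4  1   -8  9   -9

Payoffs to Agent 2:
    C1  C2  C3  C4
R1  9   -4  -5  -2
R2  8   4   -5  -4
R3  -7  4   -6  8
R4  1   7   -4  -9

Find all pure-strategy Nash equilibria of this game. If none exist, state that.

(R1, C1): Agent 1 can switch to R2 (-2 → 0). Not NE.
(R1, C2): Agent 1 can switch to R2 (-4 → -3). Not NE.
(R1, C3): Agent 1 can switch to R2 (-3 → 0). Not NE.
(R1, C4): Agent 1 can switch to R2 (5 → 7). Not NE.
(R2, C1): Agent 1 can switch to R3 (0 → 8). Not NE.
(R2, C2): Agent 1 can switch to R3 (-3 → 6). Not NE.
(The remaining 10 profiles each have a profitable deviation by the same check.)

No pure-strategy Nash equilibrium.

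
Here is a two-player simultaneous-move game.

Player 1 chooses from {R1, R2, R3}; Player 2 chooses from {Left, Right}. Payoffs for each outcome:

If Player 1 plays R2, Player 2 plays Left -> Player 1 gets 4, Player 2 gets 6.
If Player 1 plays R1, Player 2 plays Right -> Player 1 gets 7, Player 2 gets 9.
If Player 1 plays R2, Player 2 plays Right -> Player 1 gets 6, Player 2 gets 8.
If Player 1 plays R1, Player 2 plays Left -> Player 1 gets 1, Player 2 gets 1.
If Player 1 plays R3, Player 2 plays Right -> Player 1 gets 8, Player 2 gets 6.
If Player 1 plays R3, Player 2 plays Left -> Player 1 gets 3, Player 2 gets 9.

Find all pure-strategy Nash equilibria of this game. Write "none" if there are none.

(R1, Left): Player 1 can switch to R2 (1 → 4). Not NE.
(R1, Right): Player 1 can switch to R3 (7 → 8). Not NE.
(R2, Left): Player 2 can switch to Right (6 → 8). Not NE.
(R2, Right): Player 1 can switch to R1 (6 → 7). Not NE.
(R3, Left): Player 1 can switch to R2 (3 → 4). Not NE.
(R3, Right): Player 2 can switch to Left (6 → 9). Not NE.

none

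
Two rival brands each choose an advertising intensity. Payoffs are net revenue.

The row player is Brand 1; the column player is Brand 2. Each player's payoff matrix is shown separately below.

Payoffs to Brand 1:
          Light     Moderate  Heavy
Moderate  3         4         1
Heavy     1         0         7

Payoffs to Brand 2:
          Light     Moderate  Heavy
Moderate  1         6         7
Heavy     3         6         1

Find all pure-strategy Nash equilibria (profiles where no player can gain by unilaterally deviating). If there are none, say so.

This game has no pure Nash equilibrium.

(Moderate, Light): Brand 2 can switch to Moderate (1 → 6). Not NE.
(Moderate, Moderate): Brand 2 can switch to Heavy (6 → 7). Not NE.
(Moderate, Heavy): Brand 1 can switch to Heavy (1 → 7). Not NE.
(Heavy, Light): Brand 1 can switch to Moderate (1 → 3). Not NE.
(Heavy, Moderate): Brand 1 can switch to Moderate (0 → 4). Not NE.
(Heavy, Heavy): Brand 2 can switch to Light (1 → 3). Not NE.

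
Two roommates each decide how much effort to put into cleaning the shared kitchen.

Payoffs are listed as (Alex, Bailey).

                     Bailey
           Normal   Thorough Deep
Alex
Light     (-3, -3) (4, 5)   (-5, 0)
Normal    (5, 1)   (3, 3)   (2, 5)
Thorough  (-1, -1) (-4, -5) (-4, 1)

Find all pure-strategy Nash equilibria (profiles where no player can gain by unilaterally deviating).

(Light, Normal): Alex can switch to Normal (-3 → 5). Not NE.
(Light, Thorough): Alex gets 4, best alternative 3; Bailey gets 5, best alternative 0. No profitable deviation — NE.
(Light, Deep): Alex can switch to Normal (-5 → 2). Not NE.
(Normal, Normal): Bailey can switch to Thorough (1 → 3). Not NE.
(Normal, Thorough): Alex can switch to Light (3 → 4). Not NE.
(Normal, Deep): Alex gets 2, best alternative -4; Bailey gets 5, best alternative 3. No profitable deviation — NE.
(Thorough, Normal): Alex can switch to Normal (-1 → 5). Not NE.
(Thorough, Thorough): Alex can switch to Light (-4 → 4). Not NE.
(Thorough, Deep): Alex can switch to Normal (-4 → 2). Not NE.

Pure-strategy Nash equilibria: (Light, Thorough) and (Normal, Deep)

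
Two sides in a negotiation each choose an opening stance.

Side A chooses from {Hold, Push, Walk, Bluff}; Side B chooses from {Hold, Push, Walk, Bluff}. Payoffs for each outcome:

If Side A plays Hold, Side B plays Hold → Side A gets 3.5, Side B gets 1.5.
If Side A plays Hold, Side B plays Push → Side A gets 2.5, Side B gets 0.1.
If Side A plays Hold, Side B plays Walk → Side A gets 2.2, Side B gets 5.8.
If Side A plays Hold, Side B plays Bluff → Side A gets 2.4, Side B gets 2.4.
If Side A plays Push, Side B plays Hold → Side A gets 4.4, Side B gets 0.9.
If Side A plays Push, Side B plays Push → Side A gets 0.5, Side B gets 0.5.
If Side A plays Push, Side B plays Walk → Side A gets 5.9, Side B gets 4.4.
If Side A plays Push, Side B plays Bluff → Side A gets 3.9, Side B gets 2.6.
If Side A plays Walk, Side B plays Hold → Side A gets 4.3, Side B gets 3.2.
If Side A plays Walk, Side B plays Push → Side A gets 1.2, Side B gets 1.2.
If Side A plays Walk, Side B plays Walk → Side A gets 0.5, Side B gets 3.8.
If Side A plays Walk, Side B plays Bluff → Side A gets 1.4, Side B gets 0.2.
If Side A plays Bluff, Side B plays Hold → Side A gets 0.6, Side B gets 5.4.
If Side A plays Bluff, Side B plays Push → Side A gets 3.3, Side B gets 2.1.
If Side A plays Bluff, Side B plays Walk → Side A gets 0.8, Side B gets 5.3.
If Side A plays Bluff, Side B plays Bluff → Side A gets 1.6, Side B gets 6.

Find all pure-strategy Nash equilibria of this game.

(Push, Walk)

Side A against Hold: payoffs 3.5, 4.4, 4.3, 0.6 → best response Push.
Side A against Push: payoffs 2.5, 0.5, 1.2, 3.3 → best response Bluff.
Side A against Walk: payoffs 2.2, 5.9, 0.5, 0.8 → best response Push.
Side A against Bluff: payoffs 2.4, 3.9, 1.4, 1.6 → best response Push.
Side B against Hold: payoffs 1.5, 0.1, 5.8, 2.4 → best response Walk.
Side B against Push: payoffs 0.9, 0.5, 4.4, 2.6 → best response Walk.
Side B against Walk: payoffs 3.2, 1.2, 3.8, 0.2 → best response Walk.
Side B against Bluff: payoffs 5.4, 2.1, 5.3, 6 → best response Bluff.
Mutual best responses: (Push, Walk).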